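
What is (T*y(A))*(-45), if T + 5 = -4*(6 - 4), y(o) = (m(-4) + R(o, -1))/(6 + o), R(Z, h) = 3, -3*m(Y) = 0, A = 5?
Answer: 1755/11 ≈ 159.55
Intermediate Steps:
m(Y) = 0 (m(Y) = -1/3*0 = 0)
y(o) = 3/(6 + o) (y(o) = (0 + 3)/(6 + o) = 3/(6 + o))
T = -13 (T = -5 - 4*(6 - 4) = -5 - 4*2 = -5 - 8 = -13)
(T*y(A))*(-45) = -39/(6 + 5)*(-45) = -39/11*(-45) = 1755/11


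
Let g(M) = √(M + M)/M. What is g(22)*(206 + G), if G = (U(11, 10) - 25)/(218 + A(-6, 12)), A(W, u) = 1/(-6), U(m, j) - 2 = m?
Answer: 24470*√11/1307 ≈ 62.095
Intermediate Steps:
U(m, j) = 2 + m
A(W, u) = -⅙
g(M) = √2/√M (g(M) = √(2*M)/M = (√2*√M)/M = √2/√M)
G = -72/1307 (G = ((2 + 11) - 25)/(218 - ⅙) = (13 - 25)/(1307/6) = -12*6/1307 = -72/1307 ≈ -0.055088)
g(22)*(206 + G) = (√2/√22)*(206 - 72/1307) = (√2*(√22/22))*(269170/1307) = (√11/11)*(269170/1307) = 24470*√11/1307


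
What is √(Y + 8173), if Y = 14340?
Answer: √22513 ≈ 150.04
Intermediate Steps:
√(Y + 8173) = √(14340 + 8173) = √22513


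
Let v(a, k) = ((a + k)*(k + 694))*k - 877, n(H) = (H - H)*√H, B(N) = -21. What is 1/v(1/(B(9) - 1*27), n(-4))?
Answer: -1/877 ≈ -0.0011403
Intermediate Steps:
n(H) = 0 (n(H) = 0*√H = 0)
v(a, k) = -877 + k*(694 + k)*(a + k) (v(a, k) = ((a + k)*(694 + k))*k - 877 = ((694 + k)*(a + k))*k - 877 = k*(694 + k)*(a + k) - 877 = -877 + k*(694 + k)*(a + k))
1/v(1/(B(9) - 1*27), n(-4)) = 1/(-877 + 0³ + 694*0² + 0²/(-21 - 1*27) + 694*0/(-21 - 1*27)) = 1/(-877 + 0 + 694*0 + 0/(-21 - 27) + 694*0/(-21 - 27)) = 1/(-877 + 0 + 0 + 0/(-48) + 694*0/(-48)) = 1/(-877 + 0 + 0 - 1/48*0 + 694*(-1/48)*0) = 1/(-877 + 0 + 0 + 0 + 0) = 1/(-877) = -1/877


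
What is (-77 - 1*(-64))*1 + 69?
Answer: 56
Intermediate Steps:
(-77 - 1*(-64))*1 + 69 = (-77 + 64)*1 + 69 = -13*1 + 69 = -13 + 69 = 56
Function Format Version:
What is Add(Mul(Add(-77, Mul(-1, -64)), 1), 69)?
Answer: 56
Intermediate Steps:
Add(Mul(Add(-77, Mul(-1, -64)), 1), 69) = Add(Mul(Add(-77, 64), 1), 69) = Add(Mul(-13, 1), 69) = Add(-13, 69) = 56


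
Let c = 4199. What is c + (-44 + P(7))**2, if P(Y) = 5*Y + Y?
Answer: 4203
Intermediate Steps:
P(Y) = 6*Y
c + (-44 + P(7))**2 = 4199 + (-44 + 6*7)**2 = 4199 + (-44 + 42)**2 = 4199 + (-2)**2 = 4199 + 4 = 4203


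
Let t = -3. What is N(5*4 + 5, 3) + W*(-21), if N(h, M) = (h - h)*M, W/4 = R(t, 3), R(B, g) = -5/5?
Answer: 84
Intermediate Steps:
R(B, g) = -1 (R(B, g) = -5*⅕ = -1)
W = -4 (W = 4*(-1) = -4)
N(h, M) = 0 (N(h, M) = 0*M = 0)
N(5*4 + 5, 3) + W*(-21) = 0 - 4*(-21) = 0 + 84 = 84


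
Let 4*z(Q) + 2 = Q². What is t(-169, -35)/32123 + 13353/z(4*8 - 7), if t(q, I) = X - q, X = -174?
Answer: 245107223/2858947 ≈ 85.733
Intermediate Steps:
t(q, I) = -174 - q
z(Q) = -½ + Q²/4
t(-169, -35)/32123 + 13353/z(4*8 - 7) = (-174 - 1*(-169))/32123 + 13353/(-½ + (4*8 - 7)²/4) = (-174 + 169)*(1/32123) + 13353/(-½ + (32 - 7)²/4) = -5*1/32123 + 13353/(-½ + (¼)*25²) = -5/32123 + 13353/(-½ + (¼)*625) = -5/32123 + 13353/(-½ + 625/4) = -5/32123 + 13353/(623/4) = -5/32123 + 13353*(4/623) = -5/32123 + 53412/623 = 245107223/2858947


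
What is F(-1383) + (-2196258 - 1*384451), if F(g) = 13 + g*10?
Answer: -2594526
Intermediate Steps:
F(g) = 13 + 10*g
F(-1383) + (-2196258 - 1*384451) = (13 + 10*(-1383)) + (-2196258 - 1*384451) = (13 - 13830) + (-2196258 - 384451) = -13817 - 2580709 = -2594526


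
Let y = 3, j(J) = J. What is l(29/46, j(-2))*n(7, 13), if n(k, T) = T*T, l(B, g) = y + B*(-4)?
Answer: 1859/23 ≈ 80.826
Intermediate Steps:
l(B, g) = 3 - 4*B (l(B, g) = 3 + B*(-4) = 3 - 4*B)
n(k, T) = T²
l(29/46, j(-2))*n(7, 13) = (3 - 116/46)*13² = (3 - 116/46)*169 = (3 - 4*29/46)*169 = (3 - 58/23)*169 = (11/23)*169 = 1859/23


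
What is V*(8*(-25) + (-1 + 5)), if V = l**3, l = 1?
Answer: -196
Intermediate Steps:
V = 1 (V = 1**3 = 1)
V*(8*(-25) + (-1 + 5)) = 1*(8*(-25) + (-1 + 5)) = 1*(-200 + 4) = 1*(-196) = -196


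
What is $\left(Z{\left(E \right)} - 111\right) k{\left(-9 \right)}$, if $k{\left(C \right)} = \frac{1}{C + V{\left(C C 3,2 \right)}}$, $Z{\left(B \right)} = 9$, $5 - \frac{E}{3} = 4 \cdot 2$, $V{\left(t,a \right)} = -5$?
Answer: $\frac{51}{7} \approx 7.2857$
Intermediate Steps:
$E = -9$ ($E = 15 - 3 \cdot 4 \cdot 2 = 15 - 24 = -9$)
$k{\left(C \right)} = \frac{1}{-5 + C}$ ($k{\left(C \right)} = \frac{1}{C - 5} = \frac{1}{-5 + C}$)
$\left(Z{\left(E \right)} - 111\right) k{\left(-9 \right)} = \frac{9 - 111}{-5 - 9} = - \frac{102}{-14} = \left(-102\right) \left(- \frac{1}{14}\right) = \frac{51}{7}$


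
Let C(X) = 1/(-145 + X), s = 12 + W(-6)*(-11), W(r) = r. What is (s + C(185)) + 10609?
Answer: 427481/40 ≈ 10687.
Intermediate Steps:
s = 78 (s = 12 - 6*(-11) = 12 + 66 = 78)
(s + C(185)) + 10609 = (78 + 1/(-145 + 185)) + 10609 = (78 + 1/40) + 10609 = 3121/40 + 10609 = 427481/40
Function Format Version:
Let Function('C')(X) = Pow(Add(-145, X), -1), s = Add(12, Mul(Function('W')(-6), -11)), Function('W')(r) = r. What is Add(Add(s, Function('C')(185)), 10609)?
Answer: Rational(427481, 40) ≈ 10687.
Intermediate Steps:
s = 78 (s = Add(12, Mul(-6, -11)) = Add(12, 66) = 78)
Add(Add(s, Function('C')(185)), 10609) = Add(Add(78, Pow(Add(-145, 185), -1)), 10609) = Add(Add(78, Pow(40, -1)), 10609) = Add(Add(78, Rational(1, 40)), 10609) = Add(Rational(3121, 40), 10609) = Rational(427481, 40)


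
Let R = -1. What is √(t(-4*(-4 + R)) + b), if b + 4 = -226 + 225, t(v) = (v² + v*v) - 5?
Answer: √790 ≈ 28.107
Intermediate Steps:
t(v) = -5 + 2*v² (t(v) = (v² + v²) - 5 = 2*v² - 5 = -5 + 2*v²)
b = -5 (b = -4 + (-226 + 225) = -4 - 1 = -5)
√(t(-4*(-4 + R)) + b) = √((-5 + 2*(-4*(-4 - 1))²) - 5) = √((-5 + 2*(-4*(-5))²) - 5) = √((-5 + 2*20²) - 5) = √((-5 + 2*400) - 5) = √((-5 + 800) - 5) = √(795 - 5) = √790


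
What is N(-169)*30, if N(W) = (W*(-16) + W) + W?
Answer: 70980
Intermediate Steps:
N(W) = -14*W (N(W) = (-16*W + W) + W = -15*W + W = -14*W)
N(-169)*30 = -14*(-169)*30 = 2366*30 = 70980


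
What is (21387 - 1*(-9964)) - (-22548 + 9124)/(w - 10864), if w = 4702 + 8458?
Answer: 8999415/287 ≈ 31357.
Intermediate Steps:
w = 13160
(21387 - 1*(-9964)) - (-22548 + 9124)/(w - 10864) = (21387 - 1*(-9964)) - (-22548 + 9124)/(13160 - 10864) = (21387 + 9964) - (-13424)/2296 = 31351 - (-13424)/2296 = 31351 - 1*(-1678/287) = 31351 + 1678/287 = 8999415/287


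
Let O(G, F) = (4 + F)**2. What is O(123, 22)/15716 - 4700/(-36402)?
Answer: 12309119/71511729 ≈ 0.17213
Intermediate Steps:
O(123, 22)/15716 - 4700/(-36402) = (4 + 22)**2/15716 - 4700/(-36402) = 26**2*(1/15716) - 4700*(-1/36402) = 676*(1/15716) + 2350/18201 = 169/3929 + 2350/18201 = 12309119/71511729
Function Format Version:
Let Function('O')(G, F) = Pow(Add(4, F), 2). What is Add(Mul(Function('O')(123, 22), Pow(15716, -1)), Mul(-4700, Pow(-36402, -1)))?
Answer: Rational(12309119, 71511729) ≈ 0.17213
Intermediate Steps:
Add(Mul(Function('O')(123, 22), Pow(15716, -1)), Mul(-4700, Pow(-36402, -1))) = Add(Mul(Pow(Add(4, 22), 2), Pow(15716, -1)), Mul(-4700, Pow(-36402, -1))) = Add(Mul(Pow(26, 2), Rational(1, 15716)), Mul(-4700, Rational(-1, 36402))) = Add(Mul(676, Rational(1, 15716)), Rational(2350, 18201)) = Add(Rational(169, 3929), Rational(2350, 18201)) = Rational(12309119, 71511729)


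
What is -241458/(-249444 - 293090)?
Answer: 120729/271267 ≈ 0.44506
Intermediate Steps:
-241458/(-249444 - 293090) = -241458/(-542534) = -241458*(-1/542534) = 120729/271267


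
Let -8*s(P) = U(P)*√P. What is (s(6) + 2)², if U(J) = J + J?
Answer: 35/2 - 6*√6 ≈ 2.8031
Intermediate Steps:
U(J) = 2*J
s(P) = -P^(3/2)/4 (s(P) = -2*P*√P/8 = -P^(3/2)/4)
(s(6) + 2)² = (-3*√6/2 + 2)² = (2 - 3*√6/2)²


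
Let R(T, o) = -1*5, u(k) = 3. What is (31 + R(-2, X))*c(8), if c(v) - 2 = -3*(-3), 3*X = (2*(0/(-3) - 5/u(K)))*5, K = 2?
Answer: 286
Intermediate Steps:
X = -50/9 (X = ((2*(0/(-3) - 5/3))*5)/3 = ((2*(0*(-⅓) - 5*⅓))*5)/3 = ((2*(0 - 5/3))*5)/3 = ((2*(-5/3))*5)/3 = (-10/3*5)/3 = (⅓)*(-50/3) = -50/9 ≈ -5.5556)
R(T, o) = -5
c(v) = 11 (c(v) = 2 - 3*(-3) = 2 + 9 = 11)
(31 + R(-2, X))*c(8) = (31 - 5)*11 = 26*11 = 286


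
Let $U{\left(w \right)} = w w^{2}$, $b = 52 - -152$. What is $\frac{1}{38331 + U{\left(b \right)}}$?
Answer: $\frac{1}{8527995} \approx 1.1726 \cdot 10^{-7}$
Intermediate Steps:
$b = 204$ ($b = 52 + 152 = 204$)
$U{\left(w \right)} = w^{3}$
$\frac{1}{38331 + U{\left(b \right)}} = \frac{1}{38331 + 204^{3}} = \frac{1}{38331 + 8489664} = \frac{1}{8527995}$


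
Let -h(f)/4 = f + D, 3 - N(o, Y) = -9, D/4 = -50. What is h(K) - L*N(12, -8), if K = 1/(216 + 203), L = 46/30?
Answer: 1637432/2095 ≈ 781.59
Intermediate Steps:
D = -200 (D = 4*(-50) = -200)
N(o, Y) = 12 (N(o, Y) = 3 - 1*(-9) = 3 + 9 = 12)
L = 23/15 (L = 46*(1/30) = 23/15 ≈ 1.5333)
K = 1/419 ≈ 0.0023866
h(f) = 800 - 4*f (h(f) = -4*(f - 200) = -4*(-200 + f) = 800 - 4*f)
h(K) - L*N(12, -8) = (800 - 4*1/419) - 23*12/15 = (800 - 4/419) - 1*92/5 = 335196/419 - 92/5 = 1637432/2095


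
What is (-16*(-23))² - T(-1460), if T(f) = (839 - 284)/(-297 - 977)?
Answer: 172530731/1274 ≈ 1.3542e+5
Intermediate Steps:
T(f) = -555/1274 (T(f) = 555/(-1274) = 555*(-1/1274) = -555/1274)
(-16*(-23))² - T(-1460) = (-16*(-23))² - 1*(-555/1274) = 368² + 555/1274 = 135424 + 555/1274 = 172530731/1274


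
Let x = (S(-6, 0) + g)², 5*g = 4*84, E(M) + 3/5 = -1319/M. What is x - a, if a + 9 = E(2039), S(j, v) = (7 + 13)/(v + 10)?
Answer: 244623259/50975 ≈ 4798.9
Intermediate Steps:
S(j, v) = 20/(10 + v)
E(M) = -⅗ - 1319/M
g = 336/5 (g = (4*84)/5 = (⅕)*336 = 336/5 ≈ 67.200)
a = -104467/10195 (a = -9 + (-⅗ - 1319/2039) = -9 - 12712/10195 = -104467/10195 ≈ -10.247)
x = 119716/25 (x = (20/(10 + 0) + 336/5)² = (20/10 + 336/5)² = (20*(⅒) + 336/5)² = (2 + 336/5)² = (346/5)² = 119716/25 ≈ 4788.6)
x - a = 119716/25 - 1*(-104467/10195) = 119716/25 + 104467/10195 = 244623259/50975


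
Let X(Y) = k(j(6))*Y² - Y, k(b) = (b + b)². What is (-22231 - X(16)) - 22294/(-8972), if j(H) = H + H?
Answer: -761132959/4486 ≈ -1.6967e+5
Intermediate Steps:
j(H) = 2*H
k(b) = 4*b² (k(b) = (2*b)² = 4*b²)
X(Y) = -Y + 576*Y² (X(Y) = (4*(2*6)²)*Y² - Y = (4*12²)*Y² - Y = (4*144)*Y² - Y = 576*Y² - Y = -Y + 576*Y²)
(-22231 - X(16)) - 22294/(-8972) = (-22231 - 16*(-1 + 576*16)) - 22294/(-8972) = (-22231 - 16*(-1 + 9216)) - 22294*(-1/8972) = (-22231 - 16*9215) + 11147/4486 = (-22231 - 1*147440) + 11147/4486 = (-22231 - 147440) + 11147/4486 = -169671 + 11147/4486 = -761132959/4486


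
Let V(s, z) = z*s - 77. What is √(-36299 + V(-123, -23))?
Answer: I*√33547 ≈ 183.16*I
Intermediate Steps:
V(s, z) = -77 + s*z (V(s, z) = s*z - 77 = -77 + s*z)
√(-36299 + V(-123, -23)) = √(-36299 + (-77 - 123*(-23))) = √(-36299 + (-77 + 2829)) = √(-36299 + 2752) = √(-33547) = I*√33547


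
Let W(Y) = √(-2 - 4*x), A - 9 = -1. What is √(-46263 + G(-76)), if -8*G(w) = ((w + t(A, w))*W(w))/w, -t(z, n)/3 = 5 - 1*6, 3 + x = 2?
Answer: √(-1068860352 - 2774*√2)/152 ≈ 215.09*I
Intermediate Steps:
x = -1 (x = -3 + 2 = -1)
A = 8 (A = 9 - 1 = 8)
t(z, n) = 3 (t(z, n) = -3*(5 - 1*6) = -3*(5 - 6) = -3*(-1) = 3)
W(Y) = √2 (W(Y) = √(-2 - 4*(-1)) = √(-2 + 4) = √2)
G(w) = -√2*(3 + w)/(8*w) (G(w) = -(w + 3)*√2/(8*w) = -(3 + w)*√2/(8*w) = -√2*(3 + w)/(8*w))
√(-46263 + G(-76)) = √(-46263 + (⅛)*√2*(-3 - 1*(-76))/(-76)) = √(-46263 + (⅛)*√2*(-1/76)*(-3 + 76)) = √(-46263 + (⅛)*√2*(-1/76)*73) = √(-46263 - 73*√2/608)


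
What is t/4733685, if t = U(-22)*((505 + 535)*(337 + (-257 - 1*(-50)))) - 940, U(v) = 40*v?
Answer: -2643932/105193 ≈ -25.134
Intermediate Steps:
t = -118976940 (t = (40*(-22))*((505 + 535)*(337 + (-257 - 1*(-50)))) - 940 = -915200*(337 + (-257 + 50)) - 940 = -915200*(337 - 207) - 940 = -915200*130 - 940 = -880*135200 - 940 = -118976000 - 940 = -118976940)
t/4733685 = -118976940/4733685 = -118976940*1/4733685 = -2643932/105193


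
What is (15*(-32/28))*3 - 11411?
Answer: -80237/7 ≈ -11462.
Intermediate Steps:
(15*(-32/28))*3 - 11411 = (15*(-32*1/28))*3 - 11411 = (15*(-8/7))*3 - 11411 = -120/7*3 - 11411 = -360/7 - 11411 = -80237/7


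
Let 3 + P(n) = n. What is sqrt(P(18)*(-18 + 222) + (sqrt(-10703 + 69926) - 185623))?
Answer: sqrt(-182563 + sqrt(59223)) ≈ 426.99*I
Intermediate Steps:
P(n) = -3 + n
sqrt(P(18)*(-18 + 222) + (sqrt(-10703 + 69926) - 185623)) = sqrt((-3 + 18)*(-18 + 222) + (sqrt(-10703 + 69926) - 185623)) = sqrt(15*204 + (sqrt(59223) - 185623)) = sqrt(3060 + (-185623 + sqrt(59223))) = sqrt(-182563 + sqrt(59223))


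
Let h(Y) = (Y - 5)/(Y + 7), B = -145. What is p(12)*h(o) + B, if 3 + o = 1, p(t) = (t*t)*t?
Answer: -12821/5 ≈ -2564.2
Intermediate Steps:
p(t) = t³ (p(t) = t²*t = t³)
o = -2 (o = -3 + 1 = -2)
h(Y) = (-5 + Y)/(7 + Y)
p(12)*h(o) + B = 12³*((-5 - 2)/(7 - 2)) - 145 = 1728*(-7/5) - 145 = -12096/5 - 145 = -12821/5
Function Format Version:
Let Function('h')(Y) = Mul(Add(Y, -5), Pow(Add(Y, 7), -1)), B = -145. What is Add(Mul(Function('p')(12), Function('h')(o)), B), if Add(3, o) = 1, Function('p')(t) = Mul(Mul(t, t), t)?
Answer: Rational(-12821, 5) ≈ -2564.2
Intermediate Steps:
Function('p')(t) = Pow(t, 3) (Function('p')(t) = Mul(Pow(t, 2), t) = Pow(t, 3))
o = -2 (o = Add(-3, 1) = -2)
Function('h')(Y) = Mul(Pow(Add(7, Y), -1), Add(-5, Y)) (Function('h')(Y) = Mul(Add(-5, Y), Pow(Add(7, Y), -1)) = Mul(Pow(Add(7, Y), -1), Add(-5, Y)))
Add(Mul(Function('p')(12), Function('h')(o)), B) = Add(Mul(Pow(12, 3), Mul(Pow(Add(7, -2), -1), Add(-5, -2))), -145) = Add(Mul(1728, Mul(Pow(5, -1), -7)), -145) = Add(Mul(1728, Mul(Rational(1, 5), -7)), -145) = Add(Mul(1728, Rational(-7, 5)), -145) = Add(Rational(-12096, 5), -145) = Rational(-12821, 5)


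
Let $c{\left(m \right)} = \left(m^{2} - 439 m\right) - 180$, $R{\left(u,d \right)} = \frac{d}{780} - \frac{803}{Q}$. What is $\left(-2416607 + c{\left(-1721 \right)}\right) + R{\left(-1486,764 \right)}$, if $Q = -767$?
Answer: $\frac{14963115679}{11505} \approx 1.3006 \cdot 10^{6}$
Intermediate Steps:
$R{\left(u,d \right)} = \frac{803}{767} + \frac{d}{780}$ ($R{\left(u,d \right)} = \frac{d}{780} - \frac{803}{-767} = d \frac{1}{780} - - \frac{803}{767} = \frac{d}{780} + \frac{803}{767} = \frac{803}{767} + \frac{d}{780}$)
$c{\left(m \right)} = -180 + m^{2} - 439 m$
$\left(-2416607 + c{\left(-1721 \right)}\right) + R{\left(-1486,764 \right)} = \left(-2416607 - \left(-755339 - 2961841\right)\right) + \left(\frac{803}{767} + \frac{1}{780} \cdot 764\right) = \left(-2416607 + \left(-180 + 2961841 + 755519\right)\right) + \left(\frac{803}{767} + \frac{191}{195}\right) = \left(-2416607 + 3717180\right) + \frac{23314}{11505} = 1300573 + \frac{23314}{11505} = \frac{14963115679}{11505}$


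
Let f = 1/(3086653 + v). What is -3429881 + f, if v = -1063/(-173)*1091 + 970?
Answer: -1836078793256899/535318512 ≈ -3.4299e+6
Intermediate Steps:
v = 1327543/173 (v = -1063*(-1/173)*1091 + 970 = (1063/173)*1091 + 970 = 1159733/173 + 970 = 1327543/173 ≈ 7673.7)
f = 173/535318512 (f = 1/(3086653 + 1327543/173) = 1/(535318512/173) = 173/535318512 ≈ 3.2317e-7)
-3429881 + f = -3429881 + 173/535318512 = -1836078793256899/535318512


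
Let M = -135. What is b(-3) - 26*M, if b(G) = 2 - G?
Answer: 3515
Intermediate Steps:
b(-3) - 26*M = (2 - 1*(-3)) - 26*(-135) = (2 + 3) + 3510 = 5 + 3510 = 3515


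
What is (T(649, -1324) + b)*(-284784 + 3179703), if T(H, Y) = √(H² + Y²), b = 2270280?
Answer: 6572276707320 + 2894919*√2174177 ≈ 6.5765e+12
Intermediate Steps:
(T(649, -1324) + b)*(-284784 + 3179703) = (√(649² + (-1324)²) + 2270280)*(-284784 + 3179703) = (√(421201 + 1752976) + 2270280)*2894919 = (√2174177 + 2270280)*2894919 = (2270280 + √2174177)*2894919 = 6572276707320 + 2894919*√2174177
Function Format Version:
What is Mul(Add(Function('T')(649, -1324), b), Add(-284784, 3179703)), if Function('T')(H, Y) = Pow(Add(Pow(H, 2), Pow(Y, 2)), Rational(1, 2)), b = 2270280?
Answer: Add(6572276707320, Mul(2894919, Pow(2174177, Rational(1, 2)))) ≈ 6.5765e+12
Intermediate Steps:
Mul(Add(Function('T')(649, -1324), b), Add(-284784, 3179703)) = Mul(Add(Pow(Add(Pow(649, 2), Pow(-1324, 2)), Rational(1, 2)), 2270280), Add(-284784, 3179703)) = Mul(Add(Pow(Add(421201, 1752976), Rational(1, 2)), 2270280), 2894919) = Mul(Add(Pow(2174177, Rational(1, 2)), 2270280), 2894919) = Mul(Add(2270280, Pow(2174177, Rational(1, 2))), 2894919) = Add(6572276707320, Mul(2894919, Pow(2174177, Rational(1, 2))))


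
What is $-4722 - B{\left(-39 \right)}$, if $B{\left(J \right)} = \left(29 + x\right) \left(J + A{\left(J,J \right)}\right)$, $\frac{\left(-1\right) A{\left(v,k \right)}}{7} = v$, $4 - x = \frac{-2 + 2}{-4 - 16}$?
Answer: $-12444$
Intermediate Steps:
$x = 4$ ($x = 4 - \frac{-2 + 2}{-4 - 16} = 4 - \frac{0}{-20} = 4 - 0 \left(- \frac{1}{20}\right) = 4 - 0 = 4 + 0 = 4$)
$A{\left(v,k \right)} = - 7 v$
$B{\left(J \right)} = - 198 J$ ($B{\left(J \right)} = \left(29 + 4\right) \left(J - 7 J\right) = 33 \left(- 6 J\right) = - 198 J$)
$-4722 - B{\left(-39 \right)} = -4722 - \left(-198\right) \left(-39\right) = -4722 - 7722 = -12444$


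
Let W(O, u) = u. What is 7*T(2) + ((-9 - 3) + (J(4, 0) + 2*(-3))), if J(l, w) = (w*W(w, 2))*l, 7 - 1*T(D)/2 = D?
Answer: 52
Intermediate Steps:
T(D) = 14 - 2*D
J(l, w) = 2*l*w (J(l, w) = (w*2)*l = (2*w)*l = 2*l*w)
7*T(2) + ((-9 - 3) + (J(4, 0) + 2*(-3))) = 7*(14 - 2*2) + ((-9 - 3) + (2*4*0 + 2*(-3))) = 7*(14 - 4) + (-12 + (0 - 6)) = 7*10 + (-12 - 6) = 70 - 18 = 52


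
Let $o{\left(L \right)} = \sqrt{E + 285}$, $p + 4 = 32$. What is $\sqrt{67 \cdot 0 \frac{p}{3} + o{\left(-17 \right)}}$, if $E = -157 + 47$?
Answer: $\sqrt{5} \sqrt[4]{7} \approx 3.6371$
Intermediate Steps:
$E = -110$
$p = 28$ ($p = -4 + 32 = 28$)
$o{\left(L \right)} = 5 \sqrt{7}$ ($o{\left(L \right)} = \sqrt{-110 + 285} = \sqrt{175} = 5 \sqrt{7}$)
$\sqrt{67 \cdot 0 \frac{p}{3} + o{\left(-17 \right)}} = \sqrt{67 \cdot 0 \cdot \frac{28}{3} + 5 \sqrt{7}} = \sqrt{0 \cdot 28 \cdot \frac{1}{3} + 5 \sqrt{7}} = \sqrt{0 \cdot \frac{28}{3} + 5 \sqrt{7}} = \sqrt{0 + 5 \sqrt{7}} = \sqrt{5 \sqrt{7}} = \sqrt{5} \sqrt[4]{7}$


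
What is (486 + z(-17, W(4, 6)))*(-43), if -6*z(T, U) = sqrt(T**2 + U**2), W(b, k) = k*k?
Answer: -20898 + 43*sqrt(1585)/6 ≈ -20613.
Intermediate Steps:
W(b, k) = k**2
z(T, U) = -sqrt(T**2 + U**2)/6
(486 + z(-17, W(4, 6)))*(-43) = (486 - sqrt((-17)**2 + (6**2)**2)/6)*(-43) = (486 - sqrt(289 + 36**2)/6)*(-43) = (486 - sqrt(289 + 1296)/6)*(-43) = (486 - sqrt(1585)/6)*(-43) = -20898 + 43*sqrt(1585)/6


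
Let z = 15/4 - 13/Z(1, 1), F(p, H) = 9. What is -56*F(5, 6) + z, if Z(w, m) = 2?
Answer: -2027/4 ≈ -506.75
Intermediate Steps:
z = -11/4 (z = 15/4 - 13/2 = -11/4 ≈ -2.7500)
-56*F(5, 6) + z = -56*9 - 11/4 = -504 - 11/4 = -2027/4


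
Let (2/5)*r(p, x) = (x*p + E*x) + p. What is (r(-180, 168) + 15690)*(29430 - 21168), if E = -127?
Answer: -939389400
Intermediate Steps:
r(p, x) = -635*x/2 + 5*p/2 + 5*p*x/2 (r(p, x) = 5*((x*p - 127*x) + p)/2 = 5*((p*x - 127*x) + p)/2 = 5*((-127*x + p*x) + p)/2 = 5*(p - 127*x + p*x)/2 = -635*x/2 + 5*p/2 + 5*p*x/2)
(r(-180, 168) + 15690)*(29430 - 21168) = ((-635/2*168 + (5/2)*(-180) + (5/2)*(-180)*168) + 15690)*(29430 - 21168) = ((-53340 - 450 - 75600) + 15690)*8262 = (-129390 + 15690)*8262 = -113700*8262 = -939389400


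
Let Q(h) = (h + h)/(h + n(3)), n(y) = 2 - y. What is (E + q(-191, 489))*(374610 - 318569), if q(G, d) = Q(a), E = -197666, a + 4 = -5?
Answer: -55386497161/5 ≈ -1.1077e+10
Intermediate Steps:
a = -9 (a = -4 - 5 = -9)
Q(h) = 2*h/(-1 + h) (Q(h) = (h + h)/(h + (2 - 1*3)) = (2*h)/(h + (2 - 3)) = (2*h)/(h - 1) = (2*h)/(-1 + h) = 2*h/(-1 + h))
q(G, d) = 9/5 (q(G, d) = 2*(-9)/(-1 - 9) = 2*(-9)/(-10) = 2*(-9)*(-1/10) = 9/5)
(E + q(-191, 489))*(374610 - 318569) = (-197666 + 9/5)*(374610 - 318569) = -988321/5*56041 = -55386497161/5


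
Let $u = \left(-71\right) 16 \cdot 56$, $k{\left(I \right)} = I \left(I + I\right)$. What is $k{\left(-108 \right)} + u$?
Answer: $-40288$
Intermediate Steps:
$k{\left(I \right)} = 2 I^{2}$ ($k{\left(I \right)} = I 2 I = 2 I^{2}$)
$u = -63616$ ($u = \left(-1136\right) 56 = -63616$)
$k{\left(-108 \right)} + u = 2 \left(-108\right)^{2} - 63616 = 2 \cdot 11664 - 63616 = 23328 - 63616 = -40288$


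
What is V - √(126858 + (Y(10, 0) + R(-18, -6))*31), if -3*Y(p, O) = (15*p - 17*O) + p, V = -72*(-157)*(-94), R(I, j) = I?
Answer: -1062576 - 2*√280455/3 ≈ -1.0629e+6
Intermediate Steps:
V = -1062576 (V = 11304*(-94) = -1062576)
Y(p, O) = -16*p/3 + 17*O/3 (Y(p, O) = -((15*p - 17*O) + p)/3 = -((-17*O + 15*p) + p)/3 = -(-17*O + 16*p)/3 = -16*p/3 + 17*O/3)
V - √(126858 + (Y(10, 0) + R(-18, -6))*31) = -1062576 - √(126858 + ((-16/3*10 + (17/3)*0) - 18)*31) = -1062576 - √(126858 + ((-160/3 + 0) - 18)*31) = -1062576 - √(126858 + (-160/3 - 18)*31) = -1062576 - √(126858 - 214/3*31) = -1062576 - √(126858 - 6634/3) = -1062576 - √(373940/3) = -1062576 - 2*√280455/3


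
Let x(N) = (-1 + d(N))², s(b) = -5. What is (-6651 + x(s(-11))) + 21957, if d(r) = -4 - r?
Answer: 15306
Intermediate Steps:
x(N) = (-5 - N)² (x(N) = (-1 + (-4 - N))² = (-5 - N)²)
(-6651 + x(s(-11))) + 21957 = (-6651 + (5 - 5)²) + 21957 = (-6651 + 0²) + 21957 = (-6651 + 0) + 21957 = -6651 + 21957 = 15306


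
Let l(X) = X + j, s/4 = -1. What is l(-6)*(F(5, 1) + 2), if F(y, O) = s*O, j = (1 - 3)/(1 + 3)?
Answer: 13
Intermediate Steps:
s = -4 (s = 4*(-1) = -4)
j = -½ (j = -2/4 = -2*¼ = -½ ≈ -0.50000)
F(y, O) = -4*O
l(X) = -½ + X (l(X) = X - ½ = -½ + X)
l(-6)*(F(5, 1) + 2) = (-½ - 6)*(-4*1 + 2) = -13*(-4 + 2)/2 = -13/2*(-2) = 13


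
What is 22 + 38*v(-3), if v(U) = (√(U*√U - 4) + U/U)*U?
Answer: -92 - 114*√(-4 - 3*I*√3) ≈ -220.91 + 261.92*I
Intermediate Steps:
v(U) = U*(1 + √(-4 + U^(3/2))) (v(U) = (√(U^(3/2) - 4) + 1)*U = (√(-4 + U^(3/2)) + 1)*U = (1 + √(-4 + U^(3/2)))*U = U*(1 + √(-4 + U^(3/2))))
22 + 38*v(-3) = 22 + 38*(-3*(1 + √(-4 + (-3)^(3/2)))) = 22 + 38*(-3*(1 + √(-4 - 3*I*√3))) = 22 + 38*(-3 - 3*√(-4 - 3*I*√3)) = 22 + (-114 - 114*√(-4 - 3*I*√3)) = -92 - 114*√(-4 - 3*I*√3)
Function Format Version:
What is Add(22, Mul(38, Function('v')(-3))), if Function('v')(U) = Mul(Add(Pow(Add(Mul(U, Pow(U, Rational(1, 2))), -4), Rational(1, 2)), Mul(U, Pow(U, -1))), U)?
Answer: Add(-92, Mul(-114, Pow(Add(-4, Mul(-3, I, Pow(3, Rational(1, 2)))), Rational(1, 2)))) ≈ Add(-220.91, Mul(261.92, I))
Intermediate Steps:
Function('v')(U) = Mul(U, Add(1, Pow(Add(-4, Pow(U, Rational(3, 2))), Rational(1, 2)))) (Function('v')(U) = Mul(Add(Pow(Add(Pow(U, Rational(3, 2)), -4), Rational(1, 2)), 1), U) = Mul(Add(Pow(Add(-4, Pow(U, Rational(3, 2))), Rational(1, 2)), 1), U) = Mul(Add(1, Pow(Add(-4, Pow(U, Rational(3, 2))), Rational(1, 2))), U) = Mul(U, Add(1, Pow(Add(-4, Pow(U, Rational(3, 2))), Rational(1, 2)))))
Add(22, Mul(38, Function('v')(-3))) = Add(22, Mul(38, Mul(-3, Add(1, Pow(Add(-4, Pow(-3, Rational(3, 2))), Rational(1, 2)))))) = Add(22, Mul(38, Mul(-3, Add(1, Pow(Add(-4, Mul(-3, I, Pow(3, Rational(1, 2)))), Rational(1, 2)))))) = Add(22, Mul(38, Add(-3, Mul(-3, Pow(Add(-4, Mul(-3, I, Pow(3, Rational(1, 2)))), Rational(1, 2)))))) = Add(22, Add(-114, Mul(-114, Pow(Add(-4, Mul(-3, I, Pow(3, Rational(1, 2)))), Rational(1, 2))))) = Add(-92, Mul(-114, Pow(Add(-4, Mul(-3, I, Pow(3, Rational(1, 2)))), Rational(1, 2))))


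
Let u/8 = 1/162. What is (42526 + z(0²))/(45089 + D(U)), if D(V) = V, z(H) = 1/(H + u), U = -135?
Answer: 170185/179816 ≈ 0.94644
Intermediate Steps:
u = 4/81 (u = 8/162 = 8*(1/162) = 4/81 ≈ 0.049383)
z(H) = 1/(4/81 + H) (z(H) = 1/(H + 4/81) = 1/(4/81 + H))
(42526 + z(0²))/(45089 + D(U)) = (42526 + 81/(4 + 81*0²))/(45089 - 135) = (42526 + 81/(4 + 81*0))/44954 = (42526 + 81/(4 + 0))*(1/44954) = (42526 + 81/4)*(1/44954) = (170185/4)*(1/44954) = 170185/179816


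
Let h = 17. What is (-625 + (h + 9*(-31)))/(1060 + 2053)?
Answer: -887/3113 ≈ -0.28493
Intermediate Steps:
(-625 + (h + 9*(-31)))/(1060 + 2053) = (-625 + (17 + 9*(-31)))/(1060 + 2053) = (-625 + (17 - 279))/3113 = (-625 - 262)*(1/3113) = -887*1/3113 = -887/3113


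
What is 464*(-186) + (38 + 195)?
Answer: -86071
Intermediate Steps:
464*(-186) + (38 + 195) = -86304 + 233 = -86071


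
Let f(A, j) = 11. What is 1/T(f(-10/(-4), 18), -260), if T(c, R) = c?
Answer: 1/11 ≈ 0.090909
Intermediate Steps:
1/T(f(-10/(-4), 18), -260) = 1/11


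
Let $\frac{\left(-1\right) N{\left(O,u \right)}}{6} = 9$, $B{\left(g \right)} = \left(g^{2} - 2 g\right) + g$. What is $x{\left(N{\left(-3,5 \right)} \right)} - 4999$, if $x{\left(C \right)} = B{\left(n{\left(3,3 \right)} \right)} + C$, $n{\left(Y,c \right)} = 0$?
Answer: $-5053$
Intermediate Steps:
$B{\left(g \right)} = g^{2} - g$
$N{\left(O,u \right)} = -54$ ($N{\left(O,u \right)} = \left(-6\right) 9 = -54$)
$x{\left(C \right)} = C$ ($x{\left(C \right)} = 0 \left(-1 + 0\right) + C = 0 \left(-1\right) + C = 0 + C = C$)
$x{\left(N{\left(-3,5 \right)} \right)} - 4999 = -54 - 4999 = -5053$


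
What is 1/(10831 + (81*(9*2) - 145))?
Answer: 1/12144 ≈ 8.2345e-5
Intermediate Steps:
1/(10831 + (81*(9*2) - 145)) = 1/(10831 + (81*18 - 145)) = 1/(10831 + (1458 - 145)) = 1/(10831 + 1313) = 1/12144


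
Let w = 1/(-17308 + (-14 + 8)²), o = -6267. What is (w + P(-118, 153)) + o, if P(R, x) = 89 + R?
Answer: -108744513/17272 ≈ -6296.0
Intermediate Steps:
w = -1/17272 (w = 1/(-17308 + (-6)²) = 1/(-17308 + 36) = 1/(-17272) = -1/17272 ≈ -5.7897e-5)
(w + P(-118, 153)) + o = (-1/17272 + (89 - 118)) - 6267 = (-1/17272 - 29) - 6267 = -500889/17272 - 6267 = -108744513/17272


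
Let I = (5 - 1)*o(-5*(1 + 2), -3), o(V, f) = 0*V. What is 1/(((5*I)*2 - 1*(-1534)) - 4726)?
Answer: -1/3192 ≈ -0.00031328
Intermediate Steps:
o(V, f) = 0
I = 0 (I = (5 - 1)*0 = 4*0 = 0)
1/(((5*I)*2 - 1*(-1534)) - 4726) = 1/(((5*0)*2 - 1*(-1534)) - 4726) = 1/((0*2 + 1534) - 4726) = 1/((0 + 1534) - 4726) = 1/(1534 - 4726) = 1/(-3192) = -1/3192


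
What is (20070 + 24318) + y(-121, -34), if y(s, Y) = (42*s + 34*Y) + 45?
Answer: 38195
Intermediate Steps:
y(s, Y) = 45 + 34*Y + 42*s (y(s, Y) = (34*Y + 42*s) + 45 = 45 + 34*Y + 42*s)
(20070 + 24318) + y(-121, -34) = (20070 + 24318) + (45 + 34*(-34) + 42*(-121)) = 44388 + (45 - 1156 - 5082) = 44388 - 6193 = 38195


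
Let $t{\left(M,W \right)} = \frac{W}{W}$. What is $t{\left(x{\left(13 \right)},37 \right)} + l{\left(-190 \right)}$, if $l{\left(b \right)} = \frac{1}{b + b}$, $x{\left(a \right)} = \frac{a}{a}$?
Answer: $\frac{379}{380} \approx 0.99737$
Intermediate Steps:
$x{\left(a \right)} = 1$
$t{\left(M,W \right)} = 1$
$l{\left(b \right)} = \frac{1}{2 b}$
$t{\left(x{\left(13 \right)},37 \right)} + l{\left(-190 \right)} = 1 + \frac{1}{2 \left(-190\right)} = 1 + \frac{1}{2} \left(- \frac{1}{190}\right) = 1 - \frac{1}{380} = \frac{379}{380}$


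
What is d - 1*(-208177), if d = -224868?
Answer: -16691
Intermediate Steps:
d - 1*(-208177) = -224868 - 1*(-208177) = -224868 + 208177 = -16691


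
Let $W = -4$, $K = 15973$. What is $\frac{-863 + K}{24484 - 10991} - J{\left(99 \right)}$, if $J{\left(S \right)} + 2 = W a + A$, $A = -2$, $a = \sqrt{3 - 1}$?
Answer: $\frac{69082}{13493} + 4 \sqrt{2} \approx 10.777$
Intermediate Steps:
$a = \sqrt{2} \approx 1.4142$
$J{\left(S \right)} = -4 - 4 \sqrt{2}$ ($J{\left(S \right)} = -2 - \left(2 + 4 \sqrt{2}\right) = -4 - 4 \sqrt{2}$)
$\frac{-863 + K}{24484 - 10991} - J{\left(99 \right)} = \frac{-863 + 15973}{24484 - 10991} - \left(-4 - 4 \sqrt{2}\right) = \frac{15110}{13493} + \left(4 + 4 \sqrt{2}\right) = \frac{69082}{13493} + 4 \sqrt{2}$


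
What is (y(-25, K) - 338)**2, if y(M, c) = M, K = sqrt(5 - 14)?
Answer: 131769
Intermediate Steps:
K = 3*I (K = sqrt(-9) = 3*I ≈ 3.0*I)
(y(-25, K) - 338)**2 = (-25 - 338)**2 = (-363)**2 = 131769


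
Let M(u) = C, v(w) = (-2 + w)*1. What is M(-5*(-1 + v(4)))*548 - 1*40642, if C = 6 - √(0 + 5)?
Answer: -37354 - 548*√5 ≈ -38579.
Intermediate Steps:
v(w) = -2 + w
C = 6 - √5 ≈ 3.7639
M(u) = 6 - √5
M(-5*(-1 + v(4)))*548 - 1*40642 = (6 - √5)*548 - 1*40642 = (3288 - 548*√5) - 40642 = -37354 - 548*√5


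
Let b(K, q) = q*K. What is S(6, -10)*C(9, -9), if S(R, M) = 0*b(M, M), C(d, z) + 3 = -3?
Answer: 0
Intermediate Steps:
C(d, z) = -6 (C(d, z) = -3 - 3 = -6)
b(K, q) = K*q
S(R, M) = 0 (S(R, M) = 0*(M*M) = 0*M**2 = 0)
S(6, -10)*C(9, -9) = 0*(-6) = 0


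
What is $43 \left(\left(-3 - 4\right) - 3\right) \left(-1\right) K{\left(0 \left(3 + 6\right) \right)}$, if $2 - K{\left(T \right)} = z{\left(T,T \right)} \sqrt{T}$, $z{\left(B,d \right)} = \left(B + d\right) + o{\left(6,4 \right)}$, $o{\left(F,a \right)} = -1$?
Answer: $860$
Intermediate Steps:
$z{\left(B,d \right)} = -1 + B + d$ ($z{\left(B,d \right)} = \left(B + d\right) - 1 = -1 + B + d$)
$K{\left(T \right)} = 2 - \sqrt{T} \left(-1 + 2 T\right)$ ($K{\left(T \right)} = 2 - \left(-1 + T + T\right) \sqrt{T} = 2 - \left(-1 + 2 T\right) \sqrt{T} = 2 - \sqrt{T} \left(-1 + 2 T\right)$)
$43 \left(\left(-3 - 4\right) - 3\right) \left(-1\right) K{\left(0 \left(3 + 6\right) \right)} = 43 \left(\left(-3 - 4\right) - 3\right) \left(-1\right) \left(2 + \sqrt{0 \left(3 + 6\right)} \left(1 - 2 \cdot 0 \left(3 + 6\right)\right)\right) = 43 \left(\left(-3 - 4\right) - 3\right) \left(-1\right) \left(2 + \sqrt{0 \cdot 9} \left(1 - 2 \cdot 0 \cdot 9\right)\right) = 43 \left(-7 - 3\right) \left(-1\right) \left(2 + \sqrt{0} \left(1 - 0\right)\right) = 43 \left(\left(-10\right) \left(-1\right)\right) \left(2 + 0 \left(1 + 0\right)\right) = 43 \cdot 10 \left(2 + 0 \cdot 1\right) = 430 \left(2 + 0\right) = 430 \cdot 2 = 860$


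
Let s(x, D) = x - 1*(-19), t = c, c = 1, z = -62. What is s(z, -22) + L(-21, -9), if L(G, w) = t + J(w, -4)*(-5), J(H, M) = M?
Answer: -22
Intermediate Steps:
t = 1
s(x, D) = 19 + x (s(x, D) = x + 19 = 19 + x)
L(G, w) = 21 (L(G, w) = 1 - 4*(-5) = 1 + 20 = 21)
s(z, -22) + L(-21, -9) = (19 - 62) + 21 = -43 + 21 = -22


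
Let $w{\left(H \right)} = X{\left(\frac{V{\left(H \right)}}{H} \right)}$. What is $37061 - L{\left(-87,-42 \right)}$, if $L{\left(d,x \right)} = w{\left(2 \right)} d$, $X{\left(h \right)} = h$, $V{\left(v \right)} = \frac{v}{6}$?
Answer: $\frac{74151}{2} \approx 37076.0$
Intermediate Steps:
$V{\left(v \right)} = \frac{v}{6}$ ($V{\left(v \right)} = v \frac{1}{6} = \frac{v}{6}$)
$w{\left(H \right)} = \frac{1}{6}$ ($w{\left(H \right)} = \frac{\frac{1}{6} H}{H} = \frac{1}{6}$)
$L{\left(d,x \right)} = \frac{d}{6}$
$37061 - L{\left(-87,-42 \right)} = 37061 - \frac{1}{6} \left(-87\right) = 37061 - - \frac{29}{2} = 37061 + \frac{29}{2} = \frac{74151}{2}$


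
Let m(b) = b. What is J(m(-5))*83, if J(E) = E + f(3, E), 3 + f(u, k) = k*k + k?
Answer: 996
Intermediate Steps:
f(u, k) = -3 + k + k² (f(u, k) = -3 + (k*k + k) = -3 + (k² + k) = -3 + (k + k²) = -3 + k + k²)
J(E) = -3 + E² + 2*E (J(E) = E + (-3 + E + E²) = -3 + E² + 2*E)
J(m(-5))*83 = (-3 + (-5)² + 2*(-5))*83 = (-3 + 25 - 10)*83 = 12*83 = 996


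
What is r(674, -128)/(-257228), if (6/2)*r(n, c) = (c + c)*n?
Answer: 43136/192921 ≈ 0.22359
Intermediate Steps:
r(n, c) = 2*c*n/3 (r(n, c) = ((c + c)*n)/3 = ((2*c)*n)/3 = (2*c*n)/3 = 2*c*n/3)
r(674, -128)/(-257228) = ((⅔)*(-128)*674)/(-257228) = -172544/3*(-1/257228) = 43136/192921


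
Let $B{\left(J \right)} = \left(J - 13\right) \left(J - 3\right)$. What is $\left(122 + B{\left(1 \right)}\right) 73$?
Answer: $10658$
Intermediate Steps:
$B{\left(J \right)} = \left(-13 + J\right) \left(-3 + J\right)$
$\left(122 + B{\left(1 \right)}\right) 73 = \left(122 + \left(39 + 1^{2} - 16\right)\right) 73 = \left(122 + \left(39 + 1 - 16\right)\right) 73 = \left(122 + 24\right) 73 = 146 \cdot 73 = 10658$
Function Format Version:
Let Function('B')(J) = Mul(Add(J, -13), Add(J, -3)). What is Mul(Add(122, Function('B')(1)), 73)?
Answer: 10658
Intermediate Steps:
Function('B')(J) = Mul(Add(-13, J), Add(-3, J))
Mul(Add(122, Function('B')(1)), 73) = Mul(Add(122, Add(39, Pow(1, 2), Mul(-16, 1))), 73) = Mul(Add(122, Add(39, 1, -16)), 73) = Mul(Add(122, 24), 73) = Mul(146, 73) = 10658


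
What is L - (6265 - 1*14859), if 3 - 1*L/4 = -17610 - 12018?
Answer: 127118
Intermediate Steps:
L = 118524 (L = 12 - 4*(-17610 - 12018) = 12 - 4*(-29628) = 12 + 118512 = 118524)
L - (6265 - 1*14859) = 118524 - (6265 - 1*14859) = 118524 - (6265 - 14859) = 118524 - 1*(-8594) = 118524 + 8594 = 127118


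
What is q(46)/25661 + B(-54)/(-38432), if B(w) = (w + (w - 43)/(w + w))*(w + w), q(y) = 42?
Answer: -145551691/986203552 ≈ -0.14759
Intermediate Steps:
B(w) = 2*w*(w + (-43 + w)/(2*w)) (B(w) = (w + (-43 + w)/((2*w)))*(2*w) = (w + (-43 + w)*(1/(2*w)))*(2*w) = (w + (-43 + w)/(2*w))*(2*w) = 2*w*(w + (-43 + w)/(2*w)))
q(46)/25661 + B(-54)/(-38432) = 42/25661 + (-43 - 54 + 2*(-54)**2)/(-38432) = 42*(1/25661) + (-43 - 54 + 2*2916)*(-1/38432) = 42/25661 + (-43 - 54 + 5832)*(-1/38432) = 42/25661 + 5735*(-1/38432) = 42/25661 - 5735/38432 = -145551691/986203552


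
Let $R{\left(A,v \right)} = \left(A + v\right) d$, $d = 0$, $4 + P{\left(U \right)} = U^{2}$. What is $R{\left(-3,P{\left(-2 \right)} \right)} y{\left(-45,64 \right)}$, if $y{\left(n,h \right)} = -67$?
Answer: $0$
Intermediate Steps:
$P{\left(U \right)} = -4 + U^{2}$
$R{\left(A,v \right)} = 0$ ($R{\left(A,v \right)} = \left(A + v\right) 0 = 0$)
$R{\left(-3,P{\left(-2 \right)} \right)} y{\left(-45,64 \right)} = 0 \left(-67\right) = 0$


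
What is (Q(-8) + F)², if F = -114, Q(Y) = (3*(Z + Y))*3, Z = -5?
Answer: 53361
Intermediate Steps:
Q(Y) = -45 + 9*Y (Q(Y) = (3*(-5 + Y))*3 = (-15 + 3*Y)*3 = -45 + 9*Y)
(Q(-8) + F)² = ((-45 + 9*(-8)) - 114)² = ((-45 - 72) - 114)² = (-117 - 114)² = (-231)² = 53361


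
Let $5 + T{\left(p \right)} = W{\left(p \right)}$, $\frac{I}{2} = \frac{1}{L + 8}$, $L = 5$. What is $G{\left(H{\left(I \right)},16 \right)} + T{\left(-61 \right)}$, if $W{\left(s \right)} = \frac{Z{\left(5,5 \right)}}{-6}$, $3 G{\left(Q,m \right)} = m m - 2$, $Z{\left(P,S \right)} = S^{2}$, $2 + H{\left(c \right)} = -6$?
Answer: $\frac{151}{2} \approx 75.5$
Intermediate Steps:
$I = \frac{2}{13}$ ($I = \frac{2}{5 + 8} = \frac{2}{13} \approx 0.15385$)
$H{\left(c \right)} = -8$ ($H{\left(c \right)} = -2 - 6 = -8$)
$G{\left(Q,m \right)} = - \frac{2}{3} + \frac{m^{2}}{3}$ ($G{\left(Q,m \right)} = \frac{m m - 2}{3} = \frac{m^{2} - 2}{3} = \frac{-2 + m^{2}}{3} = - \frac{2}{3} + \frac{m^{2}}{3}$)
$W{\left(s \right)} = - \frac{25}{6}$ ($W{\left(s \right)} = \frac{5^{2}}{-6} = 25 \left(- \frac{1}{6}\right) = - \frac{25}{6}$)
$T{\left(p \right)} = - \frac{55}{6}$ ($T{\left(p \right)} = -5 - \frac{25}{6} = - \frac{55}{6}$)
$G{\left(H{\left(I \right)},16 \right)} + T{\left(-61 \right)} = \left(- \frac{2}{3} + \frac{16^{2}}{3}\right) - \frac{55}{6} = \left(- \frac{2}{3} + \frac{1}{3} \cdot 256\right) - \frac{55}{6} = \left(- \frac{2}{3} + \frac{256}{3}\right) - \frac{55}{6} = \frac{254}{3} - \frac{55}{6} = \frac{151}{2}$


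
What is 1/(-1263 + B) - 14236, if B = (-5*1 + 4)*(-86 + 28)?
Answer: -17154381/1205 ≈ -14236.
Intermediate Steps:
B = 58 (B = (-5 + 4)*(-58) = -1*(-58) = 58)
1/(-1263 + B) - 14236 = 1/(-1263 + 58) - 14236 = 1/(-1205) - 14236 = -1/1205 - 14236 = -17154381/1205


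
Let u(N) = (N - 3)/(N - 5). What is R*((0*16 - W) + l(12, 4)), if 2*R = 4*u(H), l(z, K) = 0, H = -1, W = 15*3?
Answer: -60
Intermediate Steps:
W = 45
u(N) = (-3 + N)/(-5 + N)
R = 4/3 (R = (4*((-3 - 1)/(-5 - 1)))/2 = (4*(-4/(-6)))/2 = (4*(-⅙*(-4)))/2 = (4*(⅔))/2 = (½)*(8/3) = 4/3 ≈ 1.3333)
R*((0*16 - W) + l(12, 4)) = 4*((0*16 - 1*45) + 0)/3 = 4*((0 - 45) + 0)/3 = 4*(-45 + 0)/3 = (4/3)*(-45) = -60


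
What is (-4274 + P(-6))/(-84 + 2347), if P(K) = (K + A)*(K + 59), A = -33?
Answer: -6341/2263 ≈ -2.8020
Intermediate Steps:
P(K) = (-33 + K)*(59 + K) (P(K) = (K - 33)*(K + 59) = (-33 + K)*(59 + K))
(-4274 + P(-6))/(-84 + 2347) = (-4274 + (-1947 + (-6)² + 26*(-6)))/(-84 + 2347) = (-4274 + (-1947 + 36 - 156))/2263 = (-4274 - 2067)*(1/2263) = -6341*1/2263 = -6341/2263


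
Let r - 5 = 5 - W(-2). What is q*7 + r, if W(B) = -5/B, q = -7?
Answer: -83/2 ≈ -41.500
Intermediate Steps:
r = 15/2 (r = 5 + (5 - (-5)/(-2)) = 5 + (5 - (-5)*(-1)/2) = 5 + (5 - 1*5/2) = 5 + (5 - 5/2) = 5 + 5/2 = 15/2 ≈ 7.5000)
q*7 + r = -7*7 + 15/2 = -49 + 15/2 = -83/2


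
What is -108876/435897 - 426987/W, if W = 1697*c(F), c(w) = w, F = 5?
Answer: -62348721733/1232862015 ≈ -50.572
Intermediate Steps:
W = 8485 (W = 1697*5 = 8485)
-108876/435897 - 426987/W = -108876/435897 - 426987/8485 = -108876*1/435897 - 426987*1/8485 = -36292/145299 - 426987/8485 = -62348721733/1232862015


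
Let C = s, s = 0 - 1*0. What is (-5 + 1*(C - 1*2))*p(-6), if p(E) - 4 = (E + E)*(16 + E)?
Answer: 812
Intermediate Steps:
p(E) = 4 + 2*E*(16 + E) (p(E) = 4 + (E + E)*(16 + E) = 4 + (2*E)*(16 + E) = 4 + 2*E*(16 + E))
s = 0 (s = 0 + 0 = 0)
C = 0
(-5 + 1*(C - 1*2))*p(-6) = (-5 + 1*(0 - 1*2))*(4 + 2*(-6)² + 32*(-6)) = (-5 + 1*(0 - 2))*(4 + 2*36 - 192) = (-5 + 1*(-2))*(4 + 72 - 192) = (-5 - 2)*(-116) = -7*(-116) = 812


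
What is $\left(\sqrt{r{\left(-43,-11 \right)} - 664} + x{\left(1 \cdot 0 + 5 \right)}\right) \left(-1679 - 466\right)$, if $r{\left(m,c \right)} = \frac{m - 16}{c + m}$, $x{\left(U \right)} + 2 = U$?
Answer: $-6435 - \frac{715 i \sqrt{214782}}{6} \approx -6435.0 - 55227.0 i$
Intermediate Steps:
$x{\left(U \right)} = -2 + U$
$r{\left(m,c \right)} = \frac{-16 + m}{c + m}$
$\left(\sqrt{r{\left(-43,-11 \right)} - 664} + x{\left(1 \cdot 0 + 5 \right)}\right) \left(-1679 - 466\right) = \left(\sqrt{\frac{-16 - 43}{-11 - 43} - 664} + \left(-2 + \left(1 \cdot 0 + 5\right)\right)\right) \left(-1679 - 466\right) = \left(\sqrt{\frac{1}{-54} \left(-59\right) - 664} + \left(-2 + \left(0 + 5\right)\right)\right) \left(-2145\right) = \left(\sqrt{\left(- \frac{1}{54}\right) \left(-59\right) - 664} + \left(-2 + 5\right)\right) \left(-2145\right) = \left(\sqrt{\frac{59}{54} - 664} + 3\right) \left(-2145\right) = \left(\sqrt{- \frac{35797}{54}} + 3\right) \left(-2145\right) = \left(\frac{i \sqrt{214782}}{18} + 3\right) \left(-2145\right) = \left(3 + \frac{i \sqrt{214782}}{18}\right) \left(-2145\right) = -6435 - \frac{715 i \sqrt{214782}}{6}$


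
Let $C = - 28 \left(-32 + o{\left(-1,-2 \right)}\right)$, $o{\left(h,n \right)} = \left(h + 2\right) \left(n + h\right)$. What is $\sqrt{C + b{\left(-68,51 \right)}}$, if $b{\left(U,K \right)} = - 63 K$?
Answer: $i \sqrt{2233} \approx 47.255 i$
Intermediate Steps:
$o{\left(h,n \right)} = \left(2 + h\right) \left(h + n\right)$
$C = 980$ ($C = - 28 \left(-32 + \left(\left(-1\right)^{2} + 2 \left(-1\right) + 2 \left(-2\right) - -2\right)\right) = - 28 \left(-32 + \left(1 - 2 - 4 + 2\right)\right) = - 28 \left(-32 - 3\right) = \left(-28\right) \left(-35\right) = 980$)
$\sqrt{C + b{\left(-68,51 \right)}} = \sqrt{980 - 3213} = \sqrt{-2233} = i \sqrt{2233}$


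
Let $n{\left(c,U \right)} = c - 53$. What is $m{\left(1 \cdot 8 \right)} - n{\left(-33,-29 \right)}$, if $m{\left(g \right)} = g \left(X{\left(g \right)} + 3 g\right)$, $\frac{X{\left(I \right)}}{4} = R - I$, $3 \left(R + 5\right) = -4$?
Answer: $- \frac{542}{3} \approx -180.67$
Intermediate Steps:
$R = - \frac{19}{3}$ ($R = -5 + \frac{1}{3} \left(-4\right) = -5 - \frac{4}{3} = - \frac{19}{3} \approx -6.3333$)
$X{\left(I \right)} = - \frac{76}{3} - 4 I$ ($X{\left(I \right)} = 4 \left(- \frac{19}{3} - I\right) = - \frac{76}{3} - 4 I$)
$m{\left(g \right)} = g \left(- \frac{76}{3} - g\right)$ ($m{\left(g \right)} = g \left(\left(- \frac{76}{3} - 4 g\right) + 3 g\right) = g \left(- \frac{76}{3} - g\right)$)
$n{\left(c,U \right)} = -53 + c$
$m{\left(1 \cdot 8 \right)} - n{\left(-33,-29 \right)} = - \frac{1 \cdot 8 \left(76 + 3 \cdot 1 \cdot 8\right)}{3} - \left(-53 - 33\right) = \left(- \frac{1}{3}\right) 8 \left(76 + 3 \cdot 8\right) - -86 = \left(- \frac{1}{3}\right) 8 \left(76 + 24\right) + 86 = \left(- \frac{1}{3}\right) 8 \cdot 100 + 86 = - \frac{800}{3} + 86 = - \frac{542}{3}$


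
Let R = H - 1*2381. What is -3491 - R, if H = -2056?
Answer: 946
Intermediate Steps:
R = -4437 (R = -2056 - 1*2381 = -2056 - 2381 = -4437)
-3491 - R = -3491 - 1*(-4437) = -3491 + 4437 = 946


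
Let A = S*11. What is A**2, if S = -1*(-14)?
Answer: 23716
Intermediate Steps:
S = 14
A = 154 (A = 14*11 = 154)
A**2 = 154**2 = 23716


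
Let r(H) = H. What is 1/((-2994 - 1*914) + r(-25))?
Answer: -1/3933 ≈ -0.00025426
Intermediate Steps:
1/((-2994 - 1*914) + r(-25)) = 1/((-2994 - 1*914) - 25) = 1/((-2994 - 914) - 25) = 1/(-3908 - 25) = 1/(-3933) = -1/3933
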